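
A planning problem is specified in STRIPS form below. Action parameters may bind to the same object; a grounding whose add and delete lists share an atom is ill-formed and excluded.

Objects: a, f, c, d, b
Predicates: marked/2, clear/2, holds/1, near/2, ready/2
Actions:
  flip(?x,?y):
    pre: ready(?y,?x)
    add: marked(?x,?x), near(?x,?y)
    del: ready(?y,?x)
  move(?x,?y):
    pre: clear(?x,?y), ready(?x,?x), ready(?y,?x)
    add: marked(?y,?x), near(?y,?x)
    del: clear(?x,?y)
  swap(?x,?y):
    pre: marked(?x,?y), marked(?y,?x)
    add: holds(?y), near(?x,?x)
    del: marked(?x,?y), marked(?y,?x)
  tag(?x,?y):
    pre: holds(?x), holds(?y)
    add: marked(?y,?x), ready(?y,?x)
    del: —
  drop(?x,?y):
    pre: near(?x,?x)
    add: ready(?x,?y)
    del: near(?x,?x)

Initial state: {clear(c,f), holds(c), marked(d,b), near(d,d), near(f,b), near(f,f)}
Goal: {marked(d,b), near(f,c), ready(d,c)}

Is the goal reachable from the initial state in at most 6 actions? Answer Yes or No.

1. tag(c,c)  →  {clear(c,f), holds(c), marked(c,c), marked(d,b), near(d,d), near(f,b), near(f,f), ready(c,c)}
2. drop(f,c)  →  {clear(c,f), holds(c), marked(c,c), marked(d,b), near(d,d), near(f,b), ready(c,c), ready(f,c)}
3. move(c,f)  →  {holds(c), marked(c,c), marked(d,b), marked(f,c), near(d,d), near(f,b), near(f,c), ready(c,c), ready(f,c)}
4. drop(d,c)  →  {holds(c), marked(c,c), marked(d,b), marked(f,c), near(f,b), near(f,c), ready(c,c), ready(d,c), ready(f,c)}
optimal plan length = 4; 4 ≤ 6

Yes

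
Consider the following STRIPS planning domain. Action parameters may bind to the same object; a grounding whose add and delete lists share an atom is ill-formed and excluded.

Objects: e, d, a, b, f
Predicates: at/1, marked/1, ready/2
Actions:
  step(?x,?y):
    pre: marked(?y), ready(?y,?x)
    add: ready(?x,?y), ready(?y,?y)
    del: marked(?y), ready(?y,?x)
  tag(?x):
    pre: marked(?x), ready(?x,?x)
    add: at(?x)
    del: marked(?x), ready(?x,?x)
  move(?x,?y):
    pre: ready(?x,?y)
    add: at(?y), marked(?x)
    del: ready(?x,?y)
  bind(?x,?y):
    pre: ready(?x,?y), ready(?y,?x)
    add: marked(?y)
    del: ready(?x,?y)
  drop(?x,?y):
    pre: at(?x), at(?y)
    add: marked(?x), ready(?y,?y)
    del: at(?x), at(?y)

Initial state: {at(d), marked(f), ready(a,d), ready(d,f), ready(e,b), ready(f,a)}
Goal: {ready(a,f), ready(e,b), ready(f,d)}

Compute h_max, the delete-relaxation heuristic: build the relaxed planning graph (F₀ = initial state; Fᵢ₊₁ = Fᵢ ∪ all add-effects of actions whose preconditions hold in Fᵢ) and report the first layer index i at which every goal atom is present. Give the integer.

F0 = init (6 atoms)
F1 = F0 ∪ {at(a), at(b), at(f), marked(a), marked(d), marked(e), ready(a,f), ready(d,d), ready(f,f)}  (15 atoms)
F2 = F1 ∪ {marked(b), ready(a,a), ready(b,b), ready(b,e), ready(d,a), ready(e,e), ready(f,d)}  (22 atoms)
goal ⊆ F2  ⇒  h_max = 2

2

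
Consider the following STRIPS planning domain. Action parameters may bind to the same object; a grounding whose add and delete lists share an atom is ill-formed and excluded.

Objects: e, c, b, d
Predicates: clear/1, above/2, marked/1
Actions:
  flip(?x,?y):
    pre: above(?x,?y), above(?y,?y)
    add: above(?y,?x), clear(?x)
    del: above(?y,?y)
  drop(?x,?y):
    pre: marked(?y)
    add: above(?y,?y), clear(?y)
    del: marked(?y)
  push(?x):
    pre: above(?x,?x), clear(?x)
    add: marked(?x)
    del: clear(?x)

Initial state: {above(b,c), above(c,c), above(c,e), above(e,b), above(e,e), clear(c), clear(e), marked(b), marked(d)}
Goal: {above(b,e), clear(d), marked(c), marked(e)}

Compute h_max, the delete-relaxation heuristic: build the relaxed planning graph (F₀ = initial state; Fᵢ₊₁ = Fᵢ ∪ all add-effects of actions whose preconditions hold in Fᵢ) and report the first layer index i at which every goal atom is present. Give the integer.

2

F0 = init (9 atoms)
F1 = F0 ∪ {above(b,b), above(c,b), above(d,d), above(e,c), clear(b), clear(d), marked(c), marked(e)}  (17 atoms)
F2 = F1 ∪ {above(b,e)}  (18 atoms)
goal ⊆ F2  ⇒  h_max = 2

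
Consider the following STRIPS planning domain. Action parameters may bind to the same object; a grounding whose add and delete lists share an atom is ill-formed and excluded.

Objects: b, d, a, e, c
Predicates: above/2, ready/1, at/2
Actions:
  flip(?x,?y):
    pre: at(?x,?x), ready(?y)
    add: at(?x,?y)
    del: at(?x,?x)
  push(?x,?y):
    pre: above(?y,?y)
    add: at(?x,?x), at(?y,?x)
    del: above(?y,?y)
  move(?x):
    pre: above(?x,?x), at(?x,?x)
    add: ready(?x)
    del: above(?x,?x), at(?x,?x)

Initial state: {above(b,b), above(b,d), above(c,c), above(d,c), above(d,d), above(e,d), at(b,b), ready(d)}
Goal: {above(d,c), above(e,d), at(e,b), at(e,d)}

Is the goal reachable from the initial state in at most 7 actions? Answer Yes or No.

Yes

1. push(e,d)  →  {above(b,b), above(b,d), above(c,c), above(d,c), above(e,d), at(b,b), at(d,e), at(e,e), ready(d)}
2. flip(e,d)  →  {above(b,b), above(b,d), above(c,c), above(d,c), above(e,d), at(b,b), at(d,e), at(e,d), ready(d)}
3. push(e,c)  →  {above(b,b), above(b,d), above(d,c), above(e,d), at(b,b), at(c,e), at(d,e), at(e,d), at(e,e), ready(d)}
4. move(b)  →  {above(b,d), above(d,c), above(e,d), at(c,e), at(d,e), at(e,d), at(e,e), ready(b), ready(d)}
5. flip(e,b)  →  {above(b,d), above(d,c), above(e,d), at(c,e), at(d,e), at(e,b), at(e,d), ready(b), ready(d)}
optimal plan length = 5; 5 ≤ 7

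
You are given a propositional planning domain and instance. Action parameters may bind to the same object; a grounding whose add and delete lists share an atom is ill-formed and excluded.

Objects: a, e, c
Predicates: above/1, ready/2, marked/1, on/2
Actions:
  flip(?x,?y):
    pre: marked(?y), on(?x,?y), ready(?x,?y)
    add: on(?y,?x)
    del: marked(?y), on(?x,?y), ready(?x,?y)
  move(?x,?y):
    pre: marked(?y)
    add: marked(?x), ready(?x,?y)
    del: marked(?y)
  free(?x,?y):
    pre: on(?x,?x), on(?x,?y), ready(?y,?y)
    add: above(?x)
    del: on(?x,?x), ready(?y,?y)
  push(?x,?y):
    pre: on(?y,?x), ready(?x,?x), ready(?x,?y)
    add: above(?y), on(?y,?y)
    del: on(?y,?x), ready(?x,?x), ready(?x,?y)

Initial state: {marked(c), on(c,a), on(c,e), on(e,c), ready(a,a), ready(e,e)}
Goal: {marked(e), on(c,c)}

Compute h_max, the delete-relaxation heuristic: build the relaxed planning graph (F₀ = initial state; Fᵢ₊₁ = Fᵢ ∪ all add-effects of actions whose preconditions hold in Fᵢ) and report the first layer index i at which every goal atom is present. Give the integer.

2

F0 = init (6 atoms)
F1 = F0 ∪ {marked(a), marked(e), ready(a,c), ready(e,c)}  (10 atoms)
F2 = F1 ∪ {above(c), on(c,c), ready(a,e), ready(c,a), ready(c,e), ready(e,a)}  (16 atoms)
goal ⊆ F2  ⇒  h_max = 2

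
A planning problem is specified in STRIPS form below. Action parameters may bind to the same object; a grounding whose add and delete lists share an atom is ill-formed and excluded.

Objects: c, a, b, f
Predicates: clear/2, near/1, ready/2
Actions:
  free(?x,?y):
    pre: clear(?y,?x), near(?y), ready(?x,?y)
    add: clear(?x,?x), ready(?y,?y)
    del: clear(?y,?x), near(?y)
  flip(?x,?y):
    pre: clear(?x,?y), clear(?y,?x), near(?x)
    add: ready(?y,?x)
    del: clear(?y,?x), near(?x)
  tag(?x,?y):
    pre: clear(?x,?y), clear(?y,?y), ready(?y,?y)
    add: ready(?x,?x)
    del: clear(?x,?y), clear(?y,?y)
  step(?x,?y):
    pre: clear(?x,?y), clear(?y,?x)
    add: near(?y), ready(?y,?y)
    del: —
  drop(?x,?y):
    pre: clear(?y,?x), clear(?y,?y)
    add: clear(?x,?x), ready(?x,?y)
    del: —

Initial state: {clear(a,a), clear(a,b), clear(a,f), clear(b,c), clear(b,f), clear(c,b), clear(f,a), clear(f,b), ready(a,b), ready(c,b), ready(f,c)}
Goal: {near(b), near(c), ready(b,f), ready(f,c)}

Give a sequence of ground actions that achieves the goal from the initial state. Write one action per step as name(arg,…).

step(c,b); step(a,f); flip(f,b); step(b,c)

1. step(c,b)  →  {clear(a,a), clear(a,b), clear(a,f), clear(b,c), clear(b,f), clear(c,b), clear(f,a), clear(f,b), near(b), ready(a,b), ready(b,b), ready(c,b), ready(f,c)}
2. step(a,f)  →  {clear(a,a), clear(a,b), clear(a,f), clear(b,c), clear(b,f), clear(c,b), clear(f,a), clear(f,b), near(b), near(f), ready(a,b), ready(b,b), ready(c,b), ready(f,c), ready(f,f)}
3. flip(f,b)  →  {clear(a,a), clear(a,b), clear(a,f), clear(b,c), clear(c,b), clear(f,a), clear(f,b), near(b), ready(a,b), ready(b,b), ready(b,f), ready(c,b), ready(f,c), ready(f,f)}
4. step(b,c)  →  {clear(a,a), clear(a,b), clear(a,f), clear(b,c), clear(c,b), clear(f,a), clear(f,b), near(b), near(c), ready(a,b), ready(b,b), ready(b,f), ready(c,b), ready(c,c), ready(f,c), ready(f,f)}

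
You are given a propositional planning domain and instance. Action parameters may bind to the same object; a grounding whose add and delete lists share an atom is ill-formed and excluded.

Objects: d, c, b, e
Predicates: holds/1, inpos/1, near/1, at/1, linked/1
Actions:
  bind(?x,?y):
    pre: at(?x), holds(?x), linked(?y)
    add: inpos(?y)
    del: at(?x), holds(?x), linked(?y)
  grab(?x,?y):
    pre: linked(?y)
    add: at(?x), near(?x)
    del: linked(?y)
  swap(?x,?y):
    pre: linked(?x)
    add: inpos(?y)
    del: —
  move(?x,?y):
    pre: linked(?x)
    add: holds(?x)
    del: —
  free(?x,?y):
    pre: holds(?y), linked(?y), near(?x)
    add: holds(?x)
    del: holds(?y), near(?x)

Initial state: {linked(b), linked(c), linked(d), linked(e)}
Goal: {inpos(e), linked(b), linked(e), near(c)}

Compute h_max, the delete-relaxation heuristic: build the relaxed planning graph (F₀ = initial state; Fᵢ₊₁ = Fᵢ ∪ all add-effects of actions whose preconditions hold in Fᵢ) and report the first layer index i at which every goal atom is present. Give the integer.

1

F0 = init (4 atoms)
F1 = F0 ∪ {at(b), at(c), at(d), at(e), holds(b), holds(c), holds(d), holds(e), inpos(b), inpos(c), inpos(d), inpos(e), near(b), near(c), near(d), near(e)}  (20 atoms)
goal ⊆ F1  ⇒  h_max = 1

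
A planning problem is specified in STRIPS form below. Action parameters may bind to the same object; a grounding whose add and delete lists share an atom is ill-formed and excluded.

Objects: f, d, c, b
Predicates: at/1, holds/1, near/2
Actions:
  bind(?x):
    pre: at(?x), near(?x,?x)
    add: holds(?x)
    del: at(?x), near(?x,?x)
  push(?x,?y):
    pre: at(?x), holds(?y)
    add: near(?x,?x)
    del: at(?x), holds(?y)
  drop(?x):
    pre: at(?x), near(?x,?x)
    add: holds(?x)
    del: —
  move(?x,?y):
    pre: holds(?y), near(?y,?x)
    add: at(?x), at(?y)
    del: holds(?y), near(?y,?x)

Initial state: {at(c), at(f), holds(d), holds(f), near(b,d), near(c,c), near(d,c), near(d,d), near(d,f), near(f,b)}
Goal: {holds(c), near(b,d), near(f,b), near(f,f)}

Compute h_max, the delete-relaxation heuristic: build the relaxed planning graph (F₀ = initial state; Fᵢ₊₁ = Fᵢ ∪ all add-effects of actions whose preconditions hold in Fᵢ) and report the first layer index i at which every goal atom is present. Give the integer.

1

F0 = init (10 atoms)
F1 = F0 ∪ {at(b), at(d), holds(c), near(f,f)}  (14 atoms)
goal ⊆ F1  ⇒  h_max = 1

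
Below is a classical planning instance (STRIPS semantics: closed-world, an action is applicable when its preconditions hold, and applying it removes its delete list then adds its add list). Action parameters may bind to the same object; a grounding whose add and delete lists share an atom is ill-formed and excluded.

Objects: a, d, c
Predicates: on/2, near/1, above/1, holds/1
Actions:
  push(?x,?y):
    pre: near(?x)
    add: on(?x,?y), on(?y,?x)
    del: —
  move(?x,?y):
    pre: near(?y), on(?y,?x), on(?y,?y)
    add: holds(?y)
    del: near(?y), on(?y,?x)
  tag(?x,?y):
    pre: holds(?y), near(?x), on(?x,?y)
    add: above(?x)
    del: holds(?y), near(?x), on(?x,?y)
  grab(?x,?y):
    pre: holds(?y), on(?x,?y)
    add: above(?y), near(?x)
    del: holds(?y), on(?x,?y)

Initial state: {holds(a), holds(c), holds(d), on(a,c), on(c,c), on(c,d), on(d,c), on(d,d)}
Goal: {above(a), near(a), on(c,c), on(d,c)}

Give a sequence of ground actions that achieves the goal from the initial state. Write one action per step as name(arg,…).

grab(a,c); push(a,a); grab(a,a)

1. grab(a,c)  →  {above(c), holds(a), holds(d), near(a), on(c,c), on(c,d), on(d,c), on(d,d)}
2. push(a,a)  →  {above(c), holds(a), holds(d), near(a), on(a,a), on(c,c), on(c,d), on(d,c), on(d,d)}
3. grab(a,a)  →  {above(a), above(c), holds(d), near(a), on(c,c), on(c,d), on(d,c), on(d,d)}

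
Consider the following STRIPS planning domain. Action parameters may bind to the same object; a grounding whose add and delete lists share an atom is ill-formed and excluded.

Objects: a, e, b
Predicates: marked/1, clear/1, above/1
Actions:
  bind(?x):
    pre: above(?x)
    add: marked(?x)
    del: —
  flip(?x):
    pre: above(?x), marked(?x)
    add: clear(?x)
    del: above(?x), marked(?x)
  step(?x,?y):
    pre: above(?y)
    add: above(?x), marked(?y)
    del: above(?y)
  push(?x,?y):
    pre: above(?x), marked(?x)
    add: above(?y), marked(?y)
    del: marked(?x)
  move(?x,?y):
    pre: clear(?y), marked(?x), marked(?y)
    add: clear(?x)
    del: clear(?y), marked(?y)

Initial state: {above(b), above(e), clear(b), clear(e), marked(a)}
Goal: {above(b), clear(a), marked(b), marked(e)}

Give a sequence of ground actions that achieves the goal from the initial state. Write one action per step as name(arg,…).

1. bind(b)  →  {above(b), above(e), clear(b), clear(e), marked(a), marked(b)}
2. step(a,e)  →  {above(a), above(b), clear(b), clear(e), marked(a), marked(b), marked(e)}
3. flip(a)  →  {above(b), clear(a), clear(b), clear(e), marked(b), marked(e)}

bind(b); step(a,e); flip(a)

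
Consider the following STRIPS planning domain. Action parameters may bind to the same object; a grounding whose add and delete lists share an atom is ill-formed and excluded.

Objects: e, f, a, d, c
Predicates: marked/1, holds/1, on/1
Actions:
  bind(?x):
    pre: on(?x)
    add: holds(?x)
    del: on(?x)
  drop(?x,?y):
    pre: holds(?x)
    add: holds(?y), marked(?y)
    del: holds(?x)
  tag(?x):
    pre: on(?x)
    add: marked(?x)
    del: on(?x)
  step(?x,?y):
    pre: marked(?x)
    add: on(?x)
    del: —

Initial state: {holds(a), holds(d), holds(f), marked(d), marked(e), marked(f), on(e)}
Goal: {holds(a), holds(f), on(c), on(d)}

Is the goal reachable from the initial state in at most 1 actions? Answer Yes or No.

No

1. drop(d,c)  →  {holds(a), holds(c), holds(f), marked(c), marked(d), marked(e), marked(f), on(e)}
2. step(d,e)  →  {holds(a), holds(c), holds(f), marked(c), marked(d), marked(e), marked(f), on(d), on(e)}
3. step(c,e)  →  {holds(a), holds(c), holds(f), marked(c), marked(d), marked(e), marked(f), on(c), on(d), on(e)}
optimal plan length = 3; 3 > 1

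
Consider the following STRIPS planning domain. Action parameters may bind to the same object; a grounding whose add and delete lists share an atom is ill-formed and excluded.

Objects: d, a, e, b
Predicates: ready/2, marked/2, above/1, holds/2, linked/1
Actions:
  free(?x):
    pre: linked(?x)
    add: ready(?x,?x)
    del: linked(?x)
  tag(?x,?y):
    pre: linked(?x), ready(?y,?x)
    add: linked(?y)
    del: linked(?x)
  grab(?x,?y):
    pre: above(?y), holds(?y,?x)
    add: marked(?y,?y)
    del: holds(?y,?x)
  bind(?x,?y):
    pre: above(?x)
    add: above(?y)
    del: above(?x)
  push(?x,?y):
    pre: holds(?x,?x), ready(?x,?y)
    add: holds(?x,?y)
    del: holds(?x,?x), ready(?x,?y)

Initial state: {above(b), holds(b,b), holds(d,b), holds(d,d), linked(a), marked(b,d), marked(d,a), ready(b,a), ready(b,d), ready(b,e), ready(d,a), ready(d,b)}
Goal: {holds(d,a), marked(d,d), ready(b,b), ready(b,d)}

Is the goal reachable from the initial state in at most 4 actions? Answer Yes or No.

1. tag(a,b)  →  {above(b), holds(b,b), holds(d,b), holds(d,d), linked(b), marked(b,d), marked(d,a), ready(b,a), ready(b,d), ready(b,e), ready(d,a), ready(d,b)}
2. free(b)  →  {above(b), holds(b,b), holds(d,b), holds(d,d), marked(b,d), marked(d,a), ready(b,a), ready(b,b), ready(b,d), ready(b,e), ready(d,a), ready(d,b)}
3. bind(b,d)  →  {above(d), holds(b,b), holds(d,b), holds(d,d), marked(b,d), marked(d,a), ready(b,a), ready(b,b), ready(b,d), ready(b,e), ready(d,a), ready(d,b)}
4. grab(b,d)  →  {above(d), holds(b,b), holds(d,d), marked(b,d), marked(d,a), marked(d,d), ready(b,a), ready(b,b), ready(b,d), ready(b,e), ready(d,a), ready(d,b)}
5. push(d,a)  →  {above(d), holds(b,b), holds(d,a), marked(b,d), marked(d,a), marked(d,d), ready(b,a), ready(b,b), ready(b,d), ready(b,e), ready(d,b)}
optimal plan length = 5; 5 > 4

No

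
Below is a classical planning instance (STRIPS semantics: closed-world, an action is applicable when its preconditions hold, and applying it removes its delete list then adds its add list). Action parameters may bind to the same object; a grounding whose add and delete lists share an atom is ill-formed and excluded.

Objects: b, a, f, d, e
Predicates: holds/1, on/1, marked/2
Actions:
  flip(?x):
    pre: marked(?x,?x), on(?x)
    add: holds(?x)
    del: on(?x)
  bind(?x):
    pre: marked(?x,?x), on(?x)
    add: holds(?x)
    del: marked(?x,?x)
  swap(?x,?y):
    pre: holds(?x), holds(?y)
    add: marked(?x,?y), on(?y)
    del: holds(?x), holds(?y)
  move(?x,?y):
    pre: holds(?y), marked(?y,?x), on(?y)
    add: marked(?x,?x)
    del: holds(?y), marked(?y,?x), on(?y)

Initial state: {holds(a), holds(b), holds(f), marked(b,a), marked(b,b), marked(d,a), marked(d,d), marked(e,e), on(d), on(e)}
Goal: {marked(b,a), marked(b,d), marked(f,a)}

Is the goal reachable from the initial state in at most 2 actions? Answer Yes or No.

1. flip(d)  →  {holds(a), holds(b), holds(d), holds(f), marked(b,a), marked(b,b), marked(d,a), marked(d,d), marked(e,e), on(e)}
2. swap(b,d)  →  {holds(a), holds(f), marked(b,a), marked(b,b), marked(b,d), marked(d,a), marked(d,d), marked(e,e), on(d), on(e)}
3. swap(f,a)  →  {marked(b,a), marked(b,b), marked(b,d), marked(d,a), marked(d,d), marked(e,e), marked(f,a), on(a), on(d), on(e)}
optimal plan length = 3; 3 > 2

No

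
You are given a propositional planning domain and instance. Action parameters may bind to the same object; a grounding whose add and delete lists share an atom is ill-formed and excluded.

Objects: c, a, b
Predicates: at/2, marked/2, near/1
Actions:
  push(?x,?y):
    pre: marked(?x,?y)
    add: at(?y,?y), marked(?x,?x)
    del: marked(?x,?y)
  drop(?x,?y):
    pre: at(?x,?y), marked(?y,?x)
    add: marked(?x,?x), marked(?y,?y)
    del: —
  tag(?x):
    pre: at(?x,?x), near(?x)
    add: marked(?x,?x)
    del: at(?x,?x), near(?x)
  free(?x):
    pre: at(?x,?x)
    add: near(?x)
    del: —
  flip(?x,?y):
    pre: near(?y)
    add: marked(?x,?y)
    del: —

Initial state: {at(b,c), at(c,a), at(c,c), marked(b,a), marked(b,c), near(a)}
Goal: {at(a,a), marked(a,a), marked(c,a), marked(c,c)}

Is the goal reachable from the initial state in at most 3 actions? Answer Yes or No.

No

1. flip(c,a)  →  {at(b,c), at(c,a), at(c,c), marked(b,a), marked(b,c), marked(c,a), near(a)}
2. push(c,a)  →  {at(a,a), at(b,c), at(c,a), at(c,c), marked(b,a), marked(b,c), marked(c,c), near(a)}
3. flip(c,a)  →  {at(a,a), at(b,c), at(c,a), at(c,c), marked(b,a), marked(b,c), marked(c,a), marked(c,c), near(a)}
4. flip(a,a)  →  {at(a,a), at(b,c), at(c,a), at(c,c), marked(a,a), marked(b,a), marked(b,c), marked(c,a), marked(c,c), near(a)}
optimal plan length = 4; 4 > 3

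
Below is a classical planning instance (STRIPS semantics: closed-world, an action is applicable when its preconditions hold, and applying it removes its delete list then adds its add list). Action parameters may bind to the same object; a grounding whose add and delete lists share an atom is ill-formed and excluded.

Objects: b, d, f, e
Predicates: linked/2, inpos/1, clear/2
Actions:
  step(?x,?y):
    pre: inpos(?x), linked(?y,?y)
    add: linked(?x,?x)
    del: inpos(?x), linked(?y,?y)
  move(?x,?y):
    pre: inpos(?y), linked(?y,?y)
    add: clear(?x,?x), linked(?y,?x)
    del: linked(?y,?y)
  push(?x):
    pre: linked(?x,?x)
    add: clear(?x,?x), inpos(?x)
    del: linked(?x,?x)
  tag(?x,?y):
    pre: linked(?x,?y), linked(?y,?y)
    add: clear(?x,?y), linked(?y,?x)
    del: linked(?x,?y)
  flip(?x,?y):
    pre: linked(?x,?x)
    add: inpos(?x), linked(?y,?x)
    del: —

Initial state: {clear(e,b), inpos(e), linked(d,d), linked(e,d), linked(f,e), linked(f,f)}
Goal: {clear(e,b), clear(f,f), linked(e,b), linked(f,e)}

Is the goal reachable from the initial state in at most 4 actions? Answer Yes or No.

1. step(e,d)  →  {clear(e,b), linked(e,d), linked(e,e), linked(f,e), linked(f,f)}
2. push(f)  →  {clear(e,b), clear(f,f), inpos(f), linked(e,d), linked(e,e), linked(f,e)}
3. flip(e,b)  →  {clear(e,b), clear(f,f), inpos(e), inpos(f), linked(b,e), linked(e,d), linked(e,e), linked(f,e)}
4. move(b,e)  →  {clear(b,b), clear(e,b), clear(f,f), inpos(e), inpos(f), linked(b,e), linked(e,b), linked(e,d), linked(f,e)}
optimal plan length = 4; 4 ≤ 4

Yes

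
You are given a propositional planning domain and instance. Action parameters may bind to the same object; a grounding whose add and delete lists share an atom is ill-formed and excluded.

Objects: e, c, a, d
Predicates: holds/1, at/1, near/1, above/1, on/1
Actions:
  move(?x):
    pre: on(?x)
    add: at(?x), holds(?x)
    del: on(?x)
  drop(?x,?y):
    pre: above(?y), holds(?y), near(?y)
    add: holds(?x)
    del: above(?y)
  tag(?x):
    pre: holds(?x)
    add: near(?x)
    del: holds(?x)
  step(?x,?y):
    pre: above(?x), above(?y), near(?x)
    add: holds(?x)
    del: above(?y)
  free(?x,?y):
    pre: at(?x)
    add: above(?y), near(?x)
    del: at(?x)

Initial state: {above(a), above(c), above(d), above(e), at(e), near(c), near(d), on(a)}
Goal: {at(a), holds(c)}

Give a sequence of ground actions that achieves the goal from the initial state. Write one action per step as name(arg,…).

1. move(a)  →  {above(a), above(c), above(d), above(e), at(a), at(e), holds(a), near(c), near(d)}
2. step(c,e)  →  {above(a), above(c), above(d), at(a), at(e), holds(a), holds(c), near(c), near(d)}

move(a); step(c,e)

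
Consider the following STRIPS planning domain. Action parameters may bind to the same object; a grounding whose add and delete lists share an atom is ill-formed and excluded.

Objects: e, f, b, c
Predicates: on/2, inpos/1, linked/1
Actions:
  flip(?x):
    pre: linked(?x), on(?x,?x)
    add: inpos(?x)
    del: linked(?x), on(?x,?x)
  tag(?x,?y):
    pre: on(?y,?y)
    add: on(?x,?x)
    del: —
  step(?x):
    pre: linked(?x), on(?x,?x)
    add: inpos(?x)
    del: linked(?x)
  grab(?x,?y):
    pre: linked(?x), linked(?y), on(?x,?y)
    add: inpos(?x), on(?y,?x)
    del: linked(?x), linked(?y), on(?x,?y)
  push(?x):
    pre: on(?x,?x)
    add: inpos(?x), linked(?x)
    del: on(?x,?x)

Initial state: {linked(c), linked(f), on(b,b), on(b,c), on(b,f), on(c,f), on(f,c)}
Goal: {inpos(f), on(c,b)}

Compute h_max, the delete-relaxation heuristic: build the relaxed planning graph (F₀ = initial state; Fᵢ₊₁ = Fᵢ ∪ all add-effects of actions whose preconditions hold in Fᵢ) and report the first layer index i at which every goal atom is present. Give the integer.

2

F0 = init (7 atoms)
F1 = F0 ∪ {inpos(b), inpos(c), inpos(f), linked(b), on(c,c), on(e,e), on(f,f)}  (14 atoms)
F2 = F1 ∪ {inpos(e), linked(e), on(c,b), on(f,b)}  (18 atoms)
goal ⊆ F2  ⇒  h_max = 2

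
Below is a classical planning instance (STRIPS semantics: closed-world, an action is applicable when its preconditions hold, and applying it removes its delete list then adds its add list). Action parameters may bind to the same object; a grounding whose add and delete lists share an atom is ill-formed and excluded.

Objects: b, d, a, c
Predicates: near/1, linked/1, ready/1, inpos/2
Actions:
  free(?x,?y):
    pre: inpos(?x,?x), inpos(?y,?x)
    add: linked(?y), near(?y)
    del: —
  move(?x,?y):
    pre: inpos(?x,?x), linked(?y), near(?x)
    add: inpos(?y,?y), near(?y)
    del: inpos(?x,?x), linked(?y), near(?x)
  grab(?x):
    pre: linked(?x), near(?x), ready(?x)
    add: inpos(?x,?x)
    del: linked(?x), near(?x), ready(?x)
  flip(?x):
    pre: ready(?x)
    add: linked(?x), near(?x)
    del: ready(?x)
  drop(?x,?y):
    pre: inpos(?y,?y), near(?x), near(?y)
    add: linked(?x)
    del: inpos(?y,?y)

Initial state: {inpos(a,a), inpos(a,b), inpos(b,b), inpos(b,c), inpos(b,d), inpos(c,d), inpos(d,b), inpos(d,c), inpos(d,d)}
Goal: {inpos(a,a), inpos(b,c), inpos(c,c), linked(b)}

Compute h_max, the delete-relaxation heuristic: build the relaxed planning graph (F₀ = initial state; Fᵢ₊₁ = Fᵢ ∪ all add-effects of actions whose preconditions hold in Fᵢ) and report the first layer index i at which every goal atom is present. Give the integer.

2

F0 = init (9 atoms)
F1 = F0 ∪ {linked(a), linked(b), linked(c), linked(d), near(a), near(b), near(c), near(d)}  (17 atoms)
F2 = F1 ∪ {inpos(c,c)}  (18 atoms)
goal ⊆ F2  ⇒  h_max = 2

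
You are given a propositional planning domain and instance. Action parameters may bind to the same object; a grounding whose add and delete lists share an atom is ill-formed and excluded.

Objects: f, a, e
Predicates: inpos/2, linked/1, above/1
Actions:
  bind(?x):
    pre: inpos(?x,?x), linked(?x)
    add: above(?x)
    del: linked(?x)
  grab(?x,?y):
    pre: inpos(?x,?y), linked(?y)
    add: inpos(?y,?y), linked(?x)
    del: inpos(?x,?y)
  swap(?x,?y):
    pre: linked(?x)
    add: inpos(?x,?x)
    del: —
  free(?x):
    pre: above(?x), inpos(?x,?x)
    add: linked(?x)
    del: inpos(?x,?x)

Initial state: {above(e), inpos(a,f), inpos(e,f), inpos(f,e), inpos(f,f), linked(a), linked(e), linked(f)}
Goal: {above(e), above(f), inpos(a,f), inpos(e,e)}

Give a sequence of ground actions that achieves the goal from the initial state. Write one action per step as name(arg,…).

bind(f); grab(f,e)

1. bind(f)  →  {above(e), above(f), inpos(a,f), inpos(e,f), inpos(f,e), inpos(f,f), linked(a), linked(e)}
2. grab(f,e)  →  {above(e), above(f), inpos(a,f), inpos(e,e), inpos(e,f), inpos(f,f), linked(a), linked(e), linked(f)}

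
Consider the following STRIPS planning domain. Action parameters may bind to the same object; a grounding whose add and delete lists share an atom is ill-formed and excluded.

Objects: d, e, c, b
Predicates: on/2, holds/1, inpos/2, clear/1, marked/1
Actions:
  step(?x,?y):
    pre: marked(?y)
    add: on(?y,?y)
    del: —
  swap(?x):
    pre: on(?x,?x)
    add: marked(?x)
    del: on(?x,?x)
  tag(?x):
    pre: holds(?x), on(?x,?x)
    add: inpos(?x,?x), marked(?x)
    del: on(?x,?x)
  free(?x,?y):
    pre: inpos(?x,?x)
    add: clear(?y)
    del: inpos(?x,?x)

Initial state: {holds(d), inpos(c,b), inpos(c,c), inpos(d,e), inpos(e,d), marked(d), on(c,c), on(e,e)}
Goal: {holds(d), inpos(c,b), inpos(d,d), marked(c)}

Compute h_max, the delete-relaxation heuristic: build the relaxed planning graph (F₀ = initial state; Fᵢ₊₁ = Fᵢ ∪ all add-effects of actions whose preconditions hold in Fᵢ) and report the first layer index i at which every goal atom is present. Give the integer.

F0 = init (8 atoms)
F1 = F0 ∪ {clear(b), clear(c), clear(d), clear(e), marked(c), marked(e), on(d,d)}  (15 atoms)
F2 = F1 ∪ {inpos(d,d)}  (16 atoms)
goal ⊆ F2  ⇒  h_max = 2

2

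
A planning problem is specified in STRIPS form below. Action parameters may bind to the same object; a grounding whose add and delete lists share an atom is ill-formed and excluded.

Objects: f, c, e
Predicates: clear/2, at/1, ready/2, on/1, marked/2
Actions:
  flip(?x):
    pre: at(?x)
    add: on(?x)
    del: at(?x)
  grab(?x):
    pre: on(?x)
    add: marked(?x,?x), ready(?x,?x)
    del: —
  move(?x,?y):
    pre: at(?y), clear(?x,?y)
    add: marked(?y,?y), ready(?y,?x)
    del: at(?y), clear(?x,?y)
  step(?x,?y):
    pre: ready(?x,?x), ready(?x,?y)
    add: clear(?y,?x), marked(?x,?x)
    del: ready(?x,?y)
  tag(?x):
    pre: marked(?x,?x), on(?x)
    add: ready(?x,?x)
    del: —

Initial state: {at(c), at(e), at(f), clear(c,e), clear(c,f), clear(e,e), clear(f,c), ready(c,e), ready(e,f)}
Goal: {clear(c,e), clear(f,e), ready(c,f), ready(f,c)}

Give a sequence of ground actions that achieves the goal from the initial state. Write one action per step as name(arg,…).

move(f,c); move(c,f); move(e,e); step(e,f)

1. move(f,c)  →  {at(e), at(f), clear(c,e), clear(c,f), clear(e,e), marked(c,c), ready(c,e), ready(c,f), ready(e,f)}
2. move(c,f)  →  {at(e), clear(c,e), clear(e,e), marked(c,c), marked(f,f), ready(c,e), ready(c,f), ready(e,f), ready(f,c)}
3. move(e,e)  →  {clear(c,e), marked(c,c), marked(e,e), marked(f,f), ready(c,e), ready(c,f), ready(e,e), ready(e,f), ready(f,c)}
4. step(e,f)  →  {clear(c,e), clear(f,e), marked(c,c), marked(e,e), marked(f,f), ready(c,e), ready(c,f), ready(e,e), ready(f,c)}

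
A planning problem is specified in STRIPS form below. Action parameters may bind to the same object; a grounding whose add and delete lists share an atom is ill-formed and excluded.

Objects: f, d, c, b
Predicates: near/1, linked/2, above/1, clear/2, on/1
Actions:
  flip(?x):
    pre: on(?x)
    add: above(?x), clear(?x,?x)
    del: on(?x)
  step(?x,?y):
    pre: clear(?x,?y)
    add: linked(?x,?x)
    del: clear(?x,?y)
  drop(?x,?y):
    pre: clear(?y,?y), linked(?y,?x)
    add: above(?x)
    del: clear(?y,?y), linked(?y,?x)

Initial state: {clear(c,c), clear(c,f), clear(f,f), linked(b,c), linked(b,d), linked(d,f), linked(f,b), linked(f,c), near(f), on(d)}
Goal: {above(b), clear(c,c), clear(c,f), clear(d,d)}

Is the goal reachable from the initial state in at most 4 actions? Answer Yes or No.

1. flip(d)  →  {above(d), clear(c,c), clear(c,f), clear(d,d), clear(f,f), linked(b,c), linked(b,d), linked(d,f), linked(f,b), linked(f,c), near(f)}
2. drop(b,f)  →  {above(b), above(d), clear(c,c), clear(c,f), clear(d,d), linked(b,c), linked(b,d), linked(d,f), linked(f,c), near(f)}
optimal plan length = 2; 2 ≤ 4

Yes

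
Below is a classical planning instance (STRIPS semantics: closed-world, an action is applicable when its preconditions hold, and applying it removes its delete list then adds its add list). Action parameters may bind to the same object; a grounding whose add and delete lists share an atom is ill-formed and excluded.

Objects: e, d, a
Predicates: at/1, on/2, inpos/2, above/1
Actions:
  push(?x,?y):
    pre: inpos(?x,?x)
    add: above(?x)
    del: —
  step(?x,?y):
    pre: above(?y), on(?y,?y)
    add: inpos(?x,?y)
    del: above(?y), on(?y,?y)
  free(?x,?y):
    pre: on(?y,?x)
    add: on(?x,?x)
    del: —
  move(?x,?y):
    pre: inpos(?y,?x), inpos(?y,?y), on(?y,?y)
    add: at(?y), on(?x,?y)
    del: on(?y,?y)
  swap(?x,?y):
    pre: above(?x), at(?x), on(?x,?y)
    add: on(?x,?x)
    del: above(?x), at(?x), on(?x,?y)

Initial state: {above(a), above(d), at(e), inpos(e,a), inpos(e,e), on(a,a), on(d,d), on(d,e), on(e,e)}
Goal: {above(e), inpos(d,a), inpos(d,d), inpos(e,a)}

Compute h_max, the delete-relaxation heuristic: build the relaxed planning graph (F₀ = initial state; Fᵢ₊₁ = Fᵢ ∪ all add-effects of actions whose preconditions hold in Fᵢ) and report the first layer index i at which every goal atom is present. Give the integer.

1

F0 = init (9 atoms)
F1 = F0 ∪ {above(e), inpos(a,a), inpos(a,d), inpos(d,a), inpos(d,d), inpos(e,d), on(a,e)}  (16 atoms)
goal ⊆ F1  ⇒  h_max = 1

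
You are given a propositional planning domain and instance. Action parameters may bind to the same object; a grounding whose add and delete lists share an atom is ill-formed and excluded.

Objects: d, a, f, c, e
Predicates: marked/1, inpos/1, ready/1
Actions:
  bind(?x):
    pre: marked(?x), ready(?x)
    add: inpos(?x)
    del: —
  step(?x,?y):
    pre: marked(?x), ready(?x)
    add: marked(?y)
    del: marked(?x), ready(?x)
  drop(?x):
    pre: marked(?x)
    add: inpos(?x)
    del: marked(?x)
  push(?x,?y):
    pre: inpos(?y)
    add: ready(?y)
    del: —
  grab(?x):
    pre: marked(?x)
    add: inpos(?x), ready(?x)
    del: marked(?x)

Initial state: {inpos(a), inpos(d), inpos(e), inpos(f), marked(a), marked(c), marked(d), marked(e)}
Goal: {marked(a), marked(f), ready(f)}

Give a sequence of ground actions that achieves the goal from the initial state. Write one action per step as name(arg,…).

1. push(d,d)  →  {inpos(a), inpos(d), inpos(e), inpos(f), marked(a), marked(c), marked(d), marked(e), ready(d)}
2. step(d,f)  →  {inpos(a), inpos(d), inpos(e), inpos(f), marked(a), marked(c), marked(e), marked(f)}
3. push(d,f)  →  {inpos(a), inpos(d), inpos(e), inpos(f), marked(a), marked(c), marked(e), marked(f), ready(f)}

push(d,d); step(d,f); push(d,f)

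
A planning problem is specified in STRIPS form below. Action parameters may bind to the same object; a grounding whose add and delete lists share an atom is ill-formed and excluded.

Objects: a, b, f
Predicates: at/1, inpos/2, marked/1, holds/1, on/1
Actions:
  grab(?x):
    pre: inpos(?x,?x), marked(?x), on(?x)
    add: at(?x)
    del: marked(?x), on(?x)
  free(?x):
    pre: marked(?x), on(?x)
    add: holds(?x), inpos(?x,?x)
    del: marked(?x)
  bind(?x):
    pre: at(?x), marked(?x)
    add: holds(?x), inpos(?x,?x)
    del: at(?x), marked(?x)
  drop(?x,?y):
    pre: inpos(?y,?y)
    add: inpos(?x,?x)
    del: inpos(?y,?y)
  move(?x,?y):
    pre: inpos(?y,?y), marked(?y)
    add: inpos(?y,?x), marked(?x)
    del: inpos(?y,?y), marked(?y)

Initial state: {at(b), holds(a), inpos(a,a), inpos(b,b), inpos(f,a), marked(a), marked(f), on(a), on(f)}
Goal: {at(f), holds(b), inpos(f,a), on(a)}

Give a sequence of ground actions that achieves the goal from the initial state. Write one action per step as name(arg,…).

1. drop(f,b)  →  {at(b), holds(a), inpos(a,a), inpos(f,a), inpos(f,f), marked(a), marked(f), on(a), on(f)}
2. grab(f)  →  {at(b), at(f), holds(a), inpos(a,a), inpos(f,a), inpos(f,f), marked(a), on(a)}
3. move(b,a)  →  {at(b), at(f), holds(a), inpos(a,b), inpos(f,a), inpos(f,f), marked(b), on(a)}
4. bind(b)  →  {at(f), holds(a), holds(b), inpos(a,b), inpos(b,b), inpos(f,a), inpos(f,f), on(a)}

drop(f,b); grab(f); move(b,a); bind(b)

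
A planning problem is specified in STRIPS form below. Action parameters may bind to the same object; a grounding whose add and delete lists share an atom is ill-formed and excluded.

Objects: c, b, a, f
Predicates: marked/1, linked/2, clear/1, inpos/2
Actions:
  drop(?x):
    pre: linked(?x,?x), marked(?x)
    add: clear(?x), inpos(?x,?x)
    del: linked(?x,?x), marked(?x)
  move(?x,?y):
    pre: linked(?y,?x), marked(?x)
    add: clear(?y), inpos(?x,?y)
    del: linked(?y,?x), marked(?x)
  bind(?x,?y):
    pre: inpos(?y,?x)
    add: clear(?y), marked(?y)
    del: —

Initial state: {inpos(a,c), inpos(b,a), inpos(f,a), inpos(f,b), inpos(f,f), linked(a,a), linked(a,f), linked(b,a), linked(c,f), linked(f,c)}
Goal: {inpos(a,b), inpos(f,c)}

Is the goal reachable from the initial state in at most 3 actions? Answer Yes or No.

No

1. bind(c,a)  →  {clear(a), inpos(a,c), inpos(b,a), inpos(f,a), inpos(f,b), inpos(f,f), linked(a,a), linked(a,f), linked(b,a), linked(c,f), linked(f,c), marked(a)}
2. move(a,b)  →  {clear(a), clear(b), inpos(a,b), inpos(a,c), inpos(b,a), inpos(f,a), inpos(f,b), inpos(f,f), linked(a,a), linked(a,f), linked(c,f), linked(f,c)}
3. bind(b,f)  →  {clear(a), clear(b), clear(f), inpos(a,b), inpos(a,c), inpos(b,a), inpos(f,a), inpos(f,b), inpos(f,f), linked(a,a), linked(a,f), linked(c,f), linked(f,c), marked(f)}
4. move(f,c)  →  {clear(a), clear(b), clear(c), clear(f), inpos(a,b), inpos(a,c), inpos(b,a), inpos(f,a), inpos(f,b), inpos(f,c), inpos(f,f), linked(a,a), linked(a,f), linked(f,c)}
optimal plan length = 4; 4 > 3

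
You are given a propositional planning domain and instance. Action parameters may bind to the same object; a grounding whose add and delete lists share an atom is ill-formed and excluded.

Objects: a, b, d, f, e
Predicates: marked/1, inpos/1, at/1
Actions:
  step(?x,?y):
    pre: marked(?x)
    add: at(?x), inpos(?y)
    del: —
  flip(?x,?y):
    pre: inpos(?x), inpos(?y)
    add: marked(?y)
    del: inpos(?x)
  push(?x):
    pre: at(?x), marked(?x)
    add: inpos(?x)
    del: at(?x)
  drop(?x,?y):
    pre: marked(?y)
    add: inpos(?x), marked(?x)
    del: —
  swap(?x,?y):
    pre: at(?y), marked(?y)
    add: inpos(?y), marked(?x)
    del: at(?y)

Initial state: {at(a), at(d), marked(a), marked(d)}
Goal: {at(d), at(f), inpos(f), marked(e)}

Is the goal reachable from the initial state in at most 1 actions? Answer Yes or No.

No

1. drop(f,a)  →  {at(a), at(d), inpos(f), marked(a), marked(d), marked(f)}
2. step(f,a)  →  {at(a), at(d), at(f), inpos(a), inpos(f), marked(a), marked(d), marked(f)}
3. drop(e,a)  →  {at(a), at(d), at(f), inpos(a), inpos(e), inpos(f), marked(a), marked(d), marked(e), marked(f)}
optimal plan length = 3; 3 > 1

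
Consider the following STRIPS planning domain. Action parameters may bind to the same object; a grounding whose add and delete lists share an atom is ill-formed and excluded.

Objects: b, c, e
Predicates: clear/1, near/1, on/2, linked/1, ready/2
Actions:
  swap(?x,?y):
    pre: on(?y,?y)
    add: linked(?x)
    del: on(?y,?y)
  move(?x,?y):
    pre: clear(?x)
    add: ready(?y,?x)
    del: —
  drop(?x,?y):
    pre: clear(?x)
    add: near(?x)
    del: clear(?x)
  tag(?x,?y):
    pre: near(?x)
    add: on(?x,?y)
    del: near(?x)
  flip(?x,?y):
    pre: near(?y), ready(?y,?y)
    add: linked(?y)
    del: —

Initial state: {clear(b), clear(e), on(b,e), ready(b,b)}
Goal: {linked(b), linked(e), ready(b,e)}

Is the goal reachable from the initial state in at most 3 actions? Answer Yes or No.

1. move(e,b)  →  {clear(b), clear(e), on(b,e), ready(b,b), ready(b,e)}
2. drop(b,b)  →  {clear(e), near(b), on(b,e), ready(b,b), ready(b,e)}
3. flip(b,b)  →  {clear(e), linked(b), near(b), on(b,e), ready(b,b), ready(b,e)}
4. tag(b,b)  →  {clear(e), linked(b), on(b,b), on(b,e), ready(b,b), ready(b,e)}
5. swap(e,b)  →  {clear(e), linked(b), linked(e), on(b,e), ready(b,b), ready(b,e)}
optimal plan length = 5; 5 > 3

No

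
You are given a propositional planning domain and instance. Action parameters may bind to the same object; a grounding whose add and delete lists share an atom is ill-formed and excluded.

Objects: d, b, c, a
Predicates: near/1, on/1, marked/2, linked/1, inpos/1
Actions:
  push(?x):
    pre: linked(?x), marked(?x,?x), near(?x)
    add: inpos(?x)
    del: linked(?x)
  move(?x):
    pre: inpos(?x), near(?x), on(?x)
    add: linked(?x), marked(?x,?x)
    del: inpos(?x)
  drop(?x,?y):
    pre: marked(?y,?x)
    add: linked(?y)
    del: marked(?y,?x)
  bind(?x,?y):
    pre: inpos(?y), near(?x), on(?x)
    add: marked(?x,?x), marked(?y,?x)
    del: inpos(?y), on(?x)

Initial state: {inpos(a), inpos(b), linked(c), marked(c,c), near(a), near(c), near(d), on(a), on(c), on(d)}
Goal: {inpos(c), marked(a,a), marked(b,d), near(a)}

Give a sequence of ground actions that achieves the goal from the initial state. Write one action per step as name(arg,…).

push(c); move(a); bind(d,b)

1. push(c)  →  {inpos(a), inpos(b), inpos(c), marked(c,c), near(a), near(c), near(d), on(a), on(c), on(d)}
2. move(a)  →  {inpos(b), inpos(c), linked(a), marked(a,a), marked(c,c), near(a), near(c), near(d), on(a), on(c), on(d)}
3. bind(d,b)  →  {inpos(c), linked(a), marked(a,a), marked(b,d), marked(c,c), marked(d,d), near(a), near(c), near(d), on(a), on(c)}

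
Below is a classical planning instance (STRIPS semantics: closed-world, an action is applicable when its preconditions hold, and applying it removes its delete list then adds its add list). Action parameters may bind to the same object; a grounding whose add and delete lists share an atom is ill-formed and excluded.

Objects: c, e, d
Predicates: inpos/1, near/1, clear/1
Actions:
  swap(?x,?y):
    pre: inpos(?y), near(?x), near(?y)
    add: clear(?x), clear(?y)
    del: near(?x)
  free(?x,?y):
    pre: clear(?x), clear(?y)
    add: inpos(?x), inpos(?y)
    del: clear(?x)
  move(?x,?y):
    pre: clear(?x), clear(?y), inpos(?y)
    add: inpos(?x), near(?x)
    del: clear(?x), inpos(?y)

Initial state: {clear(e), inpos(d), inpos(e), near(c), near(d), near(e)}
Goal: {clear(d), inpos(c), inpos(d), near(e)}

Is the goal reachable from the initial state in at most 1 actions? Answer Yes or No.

No

1. swap(c,d)  →  {clear(c), clear(d), clear(e), inpos(d), inpos(e), near(d), near(e)}
2. free(c,c)  →  {clear(d), clear(e), inpos(c), inpos(d), inpos(e), near(d), near(e)}
optimal plan length = 2; 2 > 1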